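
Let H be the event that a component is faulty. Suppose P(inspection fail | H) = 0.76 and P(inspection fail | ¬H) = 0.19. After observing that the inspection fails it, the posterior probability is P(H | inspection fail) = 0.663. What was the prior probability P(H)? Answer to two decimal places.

Bayes' rule in odds form gives O(H|E) = O(H)·[P(E|H)/P(E|¬H)], hence O(H) = O(H|E)/LR.
Posterior odds = 0.663/(1−0.663) = 1.9674. LR = 0.76/0.19 = 4.0000.
Prior odds = 1.9674/4.0000 = 0.4919, so P(H) = 0.4919/(1+0.4919) ≈ 0.33.

P(H) = 0.33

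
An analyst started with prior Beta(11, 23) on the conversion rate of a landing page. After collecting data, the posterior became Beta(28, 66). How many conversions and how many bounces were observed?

Beta is conjugate to the binomial likelihood: posterior = Beta(α+s, β+f).
Match parameters: s=28−11=17, f=66−23=43.

17 conversions and 43 bounces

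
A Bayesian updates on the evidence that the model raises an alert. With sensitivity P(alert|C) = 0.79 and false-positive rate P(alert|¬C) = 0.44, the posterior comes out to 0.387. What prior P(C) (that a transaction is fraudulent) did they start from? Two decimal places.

P(C) = 0.26

In odds form, posterior odds = prior odds × likelihood ratio, so prior odds = posterior odds ÷ LR.
Posterior odds = 0.387/(1−0.387) = 0.6313. LR = 0.79/0.44 = 1.7955.
Prior odds = 0.6313/1.7955 = 0.3516, so P(C) = 0.3516/(1+0.3516) ≈ 0.26.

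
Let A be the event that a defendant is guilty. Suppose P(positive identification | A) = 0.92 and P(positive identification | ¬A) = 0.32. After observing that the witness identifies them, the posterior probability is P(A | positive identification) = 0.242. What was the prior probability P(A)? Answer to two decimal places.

P(A) = 0.10

In odds form, posterior odds = prior odds × likelihood ratio, so prior odds = posterior odds ÷ LR.
Posterior odds = 0.242/(1−0.242) = 0.3193. LR = 0.92/0.32 = 2.8750.
Prior odds = 0.3193/2.8750 = 0.1111, so P(A) = 0.1111/(1+0.1111) ≈ 0.10.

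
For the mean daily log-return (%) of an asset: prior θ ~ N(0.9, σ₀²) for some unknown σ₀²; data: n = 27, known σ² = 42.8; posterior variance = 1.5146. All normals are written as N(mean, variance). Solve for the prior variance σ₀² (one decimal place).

Posterior precision equals prior precision plus data precision: 1/σ_n² = 1/σ₀² + n/σ².
So 1/σ₀² = 1/1.5146 − 27/42.8 = 0.660240 − 0.630841 = 0.029399.
Hence σ₀² = 1/0.029399 ≈ 34.0.

σ₀² = 34.0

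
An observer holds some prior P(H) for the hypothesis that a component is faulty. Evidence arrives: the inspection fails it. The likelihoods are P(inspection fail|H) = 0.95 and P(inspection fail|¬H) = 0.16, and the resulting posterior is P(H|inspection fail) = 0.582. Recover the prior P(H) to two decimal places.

P(H) = 0.19

In odds form, posterior odds = prior odds × likelihood ratio, so prior odds = posterior odds ÷ LR.
Posterior odds = 0.582/(1−0.582) = 1.3923. LR = 0.95/0.16 = 5.9375.
Prior odds = 1.3923/5.9375 = 0.2345, so P(H) = 0.2345/(1+0.2345) ≈ 0.19.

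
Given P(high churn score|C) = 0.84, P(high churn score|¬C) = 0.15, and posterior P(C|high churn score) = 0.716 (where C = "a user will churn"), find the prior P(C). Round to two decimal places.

Bayes' rule in odds form gives O(C|E) = O(C)·[P(E|C)/P(E|¬C)], hence O(C) = O(C|E)/LR.
Posterior odds = 0.716/(1−0.716) = 2.5211. LR = 0.84/0.15 = 5.6000.
Prior odds = 2.5211/5.6000 = 0.4502, so P(C) = 0.4502/(1+0.4502) ≈ 0.31.

P(C) = 0.31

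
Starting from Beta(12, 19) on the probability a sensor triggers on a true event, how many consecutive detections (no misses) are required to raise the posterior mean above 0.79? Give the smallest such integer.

After k detections and 0 misses the posterior is Beta(12+k, 19), with mean (12+k)/(12+19+k).
Set (12+k)/(31+k) > 0.79 and solve: k > (0.79·31 − 12)/(1 − 0.79) = 59.476.
The smallest integer exceeding 59.476 is 60, and checking k=60: (72)/(91) = 0.7912 > 0.79.

k = 60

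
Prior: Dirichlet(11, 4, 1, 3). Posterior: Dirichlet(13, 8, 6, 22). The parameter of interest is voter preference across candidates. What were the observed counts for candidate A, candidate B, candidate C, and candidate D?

counts (2, 4, 5, 19)

For a Dirichlet(α) prior with multinomial counts c, the posterior is Dirichlet(α + c) componentwise.
Counts are posterior − prior componentwise: 13−11=2, 8−4=4, 6−1=5, 22−3=19.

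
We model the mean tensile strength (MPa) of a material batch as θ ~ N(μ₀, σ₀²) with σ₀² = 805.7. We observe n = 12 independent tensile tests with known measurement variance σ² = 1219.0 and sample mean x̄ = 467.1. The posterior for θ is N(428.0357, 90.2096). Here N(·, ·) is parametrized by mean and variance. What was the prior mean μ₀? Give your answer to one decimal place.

μ₀ = 118.2

With known observation variance, the Normal–Normal posterior has precision τ_n = τ₀ + n/σ² and mean μ_n = (τ₀μ₀ + (n/σ²)x̄)/τ_n.
Here τ₀ = 1/805.7 = 0.001241 and τ_data = 12/1219.0 = 0.009844, so τ_n = 0.011085.
Rearranging for μ₀: μ₀ = (μ_n·τ_n − τ_data·x̄)/τ₀ = (428.0357·0.011085 − 0.009844·467.1) / 0.001241 = 0.146643/0.001241 ≈ 118.2.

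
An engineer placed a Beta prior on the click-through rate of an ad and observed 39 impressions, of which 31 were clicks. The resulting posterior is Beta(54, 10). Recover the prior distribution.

Beta(23, 2)

Beta is conjugate to the binomial likelihood: posterior = Beta(a+s, b+f).
Subtract the data counts: 54−31=23, 10−8=2.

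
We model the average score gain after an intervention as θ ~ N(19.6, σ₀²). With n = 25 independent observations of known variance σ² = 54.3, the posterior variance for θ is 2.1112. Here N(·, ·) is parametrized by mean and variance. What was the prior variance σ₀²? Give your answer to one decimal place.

σ₀² = 75.4

Posterior precision equals prior precision plus data precision: 1/σ_n² = 1/σ₀² + n/σ².
So 1/σ₀² = 1/2.1112 − 25/54.3 = 0.473664 − 0.460405 = 0.013259.
Hence σ₀² = 1/0.013259 ≈ 75.4.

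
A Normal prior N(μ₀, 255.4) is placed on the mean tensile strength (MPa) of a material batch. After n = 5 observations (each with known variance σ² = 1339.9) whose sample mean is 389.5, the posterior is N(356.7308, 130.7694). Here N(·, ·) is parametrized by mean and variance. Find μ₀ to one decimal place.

With known observation variance, the Normal–Normal posterior has precision τ_n = τ₀ + n/σ² and mean μ_n = (τ₀μ₀ + (n/σ²)x̄)/τ_n.
Here τ₀ = 1/255.4 = 0.003915 and τ_data = 5/1339.9 = 0.003732, so τ_n = 0.007647.
Rearranging for μ₀: μ₀ = (μ_n·τ_n − τ_data·x̄)/τ₀ = (356.7308·0.007647 − 0.003732·389.5) / 0.003915 = 1.274306/0.003915 ≈ 325.5.

μ₀ = 325.5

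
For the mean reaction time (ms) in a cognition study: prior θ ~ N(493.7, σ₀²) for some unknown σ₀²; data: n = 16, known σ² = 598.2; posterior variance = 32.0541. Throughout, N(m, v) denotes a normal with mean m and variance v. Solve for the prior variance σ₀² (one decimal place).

Posterior precision equals prior precision plus data precision: 1/σ_n² = 1/σ₀² + n/σ².
So 1/σ₀² = 1/32.0541 − 16/598.2 = 0.031197 − 0.026747 = 0.004450.
Hence σ₀² = 1/0.004450 ≈ 224.7.

σ₀² = 224.7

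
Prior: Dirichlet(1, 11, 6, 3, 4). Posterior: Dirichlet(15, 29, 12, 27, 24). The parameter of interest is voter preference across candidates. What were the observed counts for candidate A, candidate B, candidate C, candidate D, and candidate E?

counts (14, 18, 6, 24, 20)

For a Dirichlet(α) prior with multinomial counts c, the posterior is Dirichlet(α + c) componentwise.
Counts are posterior − prior componentwise: 15−1=14, 29−11=18, 12−6=6, 27−3=24, 24−4=20.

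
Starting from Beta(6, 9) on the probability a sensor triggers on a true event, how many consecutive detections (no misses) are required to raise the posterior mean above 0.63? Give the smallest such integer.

k = 10

After k detections and 0 misses the posterior is Beta(6+k, 9), with mean (6+k)/(6+9+k).
Set (6+k)/(15+k) > 0.63 and solve: k > (0.63·15 − 6)/(1 − 0.63) = 9.324.
The smallest integer exceeding 9.324 is 10, and checking k=10: (16)/(25) = 0.6400 > 0.63.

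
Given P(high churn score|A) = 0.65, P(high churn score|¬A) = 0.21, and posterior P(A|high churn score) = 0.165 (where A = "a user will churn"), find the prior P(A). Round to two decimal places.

In odds form, posterior odds = prior odds × likelihood ratio, so prior odds = posterior odds ÷ LR.
Posterior odds = 0.165/(1−0.165) = 0.1976. LR = 0.65/0.21 = 3.0952.
Prior odds = 0.1976/3.0952 = 0.0638, so P(A) = 0.0638/(1+0.0638) ≈ 0.06.

P(A) = 0.06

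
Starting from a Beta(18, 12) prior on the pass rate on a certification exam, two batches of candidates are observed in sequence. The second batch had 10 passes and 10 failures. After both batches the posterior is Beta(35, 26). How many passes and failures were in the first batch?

7 passes and 4 failures

Sequential conjugate updates are equivalent to a single update on the pooled data, so total successes = posterior α − prior α and total failures = posterior β − prior β.
Total across both batches: 35−18=17 passes, 26−12=14 failures.
Subtract the second batch: 17−10=7 passes and 14−10=4 failures.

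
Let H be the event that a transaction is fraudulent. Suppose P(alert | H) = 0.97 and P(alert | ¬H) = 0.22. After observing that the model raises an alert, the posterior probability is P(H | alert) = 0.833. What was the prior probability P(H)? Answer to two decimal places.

P(H) = 0.53

Bayes' rule in odds form gives O(H|E) = O(H)·[P(E|H)/P(E|¬H)], hence O(H) = O(H|E)/LR.
Posterior odds = 0.833/(1−0.833) = 4.9880. LR = 0.97/0.22 = 4.4091.
Prior odds = 4.9880/4.4091 = 1.1313, so P(H) = 1.1313/(1+1.1313) ≈ 0.53.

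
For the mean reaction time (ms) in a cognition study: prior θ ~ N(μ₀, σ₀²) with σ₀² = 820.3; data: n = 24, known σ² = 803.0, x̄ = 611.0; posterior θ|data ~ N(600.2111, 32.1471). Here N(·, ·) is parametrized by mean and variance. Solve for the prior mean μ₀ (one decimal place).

μ₀ = 335.7

The posterior mean is a precision-weighted average: μ_n = (τ₀μ₀ + τ_data·x̄)/(τ₀+τ_data), with τ₀=1/σ₀² and τ_data=n/σ².
Here τ₀ = 1/820.3 = 0.001219 and τ_data = 24/803.0 = 0.029888, so τ_n = 0.031107.
Rearranging for μ₀: μ₀ = (μ_n·τ_n − τ_data·x̄)/τ₀ = (600.2111·0.031107 − 0.029888·611.0) / 0.001219 = 0.409199/0.001219 ≈ 335.7.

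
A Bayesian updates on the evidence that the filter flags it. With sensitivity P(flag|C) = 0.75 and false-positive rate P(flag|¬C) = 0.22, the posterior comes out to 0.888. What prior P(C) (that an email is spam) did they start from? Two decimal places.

P(C) = 0.70

In odds form, posterior odds = prior odds × likelihood ratio, so prior odds = posterior odds ÷ LR.
Posterior odds = 0.888/(1−0.888) = 7.9286. LR = 0.75/0.22 = 3.4091.
Prior odds = 7.9286/3.4091 = 2.3257, so P(C) = 2.3257/(1+2.3257) ≈ 0.70.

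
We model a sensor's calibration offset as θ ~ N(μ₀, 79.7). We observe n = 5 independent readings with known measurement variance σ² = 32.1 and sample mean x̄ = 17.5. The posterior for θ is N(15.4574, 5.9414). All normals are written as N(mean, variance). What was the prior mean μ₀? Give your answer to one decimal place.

The posterior mean is a precision-weighted average: μ_n = (τ₀μ₀ + τ_data·x̄)/(τ₀+τ_data), with τ₀=1/σ₀² and τ_data=n/σ².
Here τ₀ = 1/79.7 = 0.012547 and τ_data = 5/32.1 = 0.155763, so τ_n = 0.168310.
Rearranging for μ₀: μ₀ = (μ_n·τ_n − τ_data·x̄)/τ₀ = (15.4574·0.168310 − 0.155763·17.5) / 0.012547 = -0.124218/0.012547 ≈ -9.9.

μ₀ = -9.9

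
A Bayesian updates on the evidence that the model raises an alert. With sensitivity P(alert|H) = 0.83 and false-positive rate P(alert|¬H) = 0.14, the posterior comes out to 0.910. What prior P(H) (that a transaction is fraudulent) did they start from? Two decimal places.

Bayes' rule in odds form gives O(H|E) = O(H)·[P(E|H)/P(E|¬H)], hence O(H) = O(H|E)/LR.
Posterior odds = 0.910/(1−0.910) = 10.1111. LR = 0.83/0.14 = 5.9286.
Prior odds = 10.1111/5.9286 = 1.7055, so P(H) = 1.7055/(1+1.7055) ≈ 0.63.

P(H) = 0.63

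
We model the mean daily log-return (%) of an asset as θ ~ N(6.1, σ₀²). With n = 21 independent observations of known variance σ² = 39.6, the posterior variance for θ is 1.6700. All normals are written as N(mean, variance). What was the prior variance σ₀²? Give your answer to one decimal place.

Posterior precision equals prior precision plus data precision: 1/σ_n² = 1/σ₀² + n/σ².
So 1/σ₀² = 1/1.6700 − 21/39.6 = 0.598802 − 0.530303 = 0.068499.
Hence σ₀² = 1/0.068499 ≈ 14.6.

σ₀² = 14.6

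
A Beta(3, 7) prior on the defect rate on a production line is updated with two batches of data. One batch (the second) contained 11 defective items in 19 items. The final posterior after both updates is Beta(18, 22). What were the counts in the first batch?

4 defective items and 7 good items

Sequential conjugate updates are equivalent to a single update on the pooled data, so total successes = posterior α − prior α and total failures = posterior β − prior β.
Total across both batches: 18−3=15 defective items, 22−7=15 good items.
Subtract the second batch: 15−11=4 defective items and 15−8=7 good items.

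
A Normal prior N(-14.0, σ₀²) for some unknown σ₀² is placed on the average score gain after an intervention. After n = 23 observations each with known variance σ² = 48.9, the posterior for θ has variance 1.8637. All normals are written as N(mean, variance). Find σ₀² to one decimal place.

For the Normal–Normal model with known σ², precisions add: τ_n = τ₀ + n/σ².
So 1/σ₀² = 1/1.8637 − 23/48.9 = 0.536567 − 0.470348 = 0.066219.
Hence σ₀² = 1/0.066219 ≈ 15.1.

σ₀² = 15.1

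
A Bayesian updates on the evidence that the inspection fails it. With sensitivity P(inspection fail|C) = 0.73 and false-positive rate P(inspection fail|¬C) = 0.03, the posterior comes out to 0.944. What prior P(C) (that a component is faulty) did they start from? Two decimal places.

Bayes' rule in odds form gives O(C|E) = O(C)·[P(E|C)/P(E|¬C)], hence O(C) = O(C|E)/LR.
Posterior odds = 0.944/(1−0.944) = 16.8571. LR = 0.73/0.03 = 24.3333.
Prior odds = 16.8571/24.3333 = 0.6928, so P(C) = 0.6928/(1+0.6928) ≈ 0.41.

P(C) = 0.41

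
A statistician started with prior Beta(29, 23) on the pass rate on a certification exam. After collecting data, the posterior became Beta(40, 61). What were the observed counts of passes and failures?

Beta is conjugate to the binomial likelihood: posterior = Beta(a+s, b+f).
So s = 40 − 29 = 11 and f = 61 − 23 = 38.

11 passes and 38 failures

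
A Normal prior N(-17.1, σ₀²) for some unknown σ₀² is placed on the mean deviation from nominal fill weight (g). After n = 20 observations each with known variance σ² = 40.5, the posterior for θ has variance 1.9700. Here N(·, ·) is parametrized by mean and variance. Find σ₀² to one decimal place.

σ₀² = 72.5

For the Normal–Normal model with known σ², precisions add: τ_n = τ₀ + n/σ².
So 1/σ₀² = 1/1.9700 − 20/40.5 = 0.507614 − 0.493827 = 0.013787.
Hence σ₀² = 1/0.013787 ≈ 72.5.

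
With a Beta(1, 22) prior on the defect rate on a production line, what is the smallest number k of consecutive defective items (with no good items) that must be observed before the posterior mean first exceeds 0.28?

After k defective items and 0 good items the posterior is Beta(1+k, 22), with mean (1+k)/(1+22+k).
Set (1+k)/(23+k) > 0.28 and solve: k > (0.28·23 − 1)/(1 − 0.28) = 7.556.
The smallest integer exceeding 7.556 is 8, and checking k=8: (9)/(31) = 0.2903 > 0.28.

k = 8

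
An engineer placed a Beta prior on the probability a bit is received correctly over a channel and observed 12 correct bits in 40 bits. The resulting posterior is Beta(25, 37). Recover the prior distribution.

Beta is conjugate to the binomial likelihood: posterior = Beta(α+s, β+f).
So α = 25 − 12 = 13 and β = 37 − 28 = 9.

Beta(13, 9)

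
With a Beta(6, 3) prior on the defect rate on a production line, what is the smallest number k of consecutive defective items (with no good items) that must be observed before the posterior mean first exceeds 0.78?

k = 5

After k defective items and 0 good items the posterior is Beta(6+k, 3), with mean (6+k)/(6+3+k).
Set (6+k)/(9+k) > 0.78 and solve: k > (0.78·9 − 6)/(1 − 0.78) = 4.636.
The smallest integer exceeding 4.636 is 5.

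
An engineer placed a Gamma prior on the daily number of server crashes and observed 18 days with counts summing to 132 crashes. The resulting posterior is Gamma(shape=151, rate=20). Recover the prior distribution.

A Gamma(α, β) prior (rate parametrization) on a Poisson rate with n observations summing to S gives posterior Gamma(α+S, β+n).
So α = 151 − 132 = 19 and β = 20 − 18 = 2.

Gamma(shape=19, rate=2)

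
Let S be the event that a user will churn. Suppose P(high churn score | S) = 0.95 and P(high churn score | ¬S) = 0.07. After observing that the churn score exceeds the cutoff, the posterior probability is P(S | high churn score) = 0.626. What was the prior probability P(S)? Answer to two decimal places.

P(S) = 0.11

Bayes' rule in odds form gives O(S|E) = O(S)·[P(E|S)/P(E|¬S)], hence O(S) = O(S|E)/LR.
Posterior odds = 0.626/(1−0.626) = 1.6738. LR = 0.95/0.07 = 13.5714.
Prior odds = 1.6738/13.5714 = 0.1233, so P(S) = 0.1233/(1+0.1233) ≈ 0.11.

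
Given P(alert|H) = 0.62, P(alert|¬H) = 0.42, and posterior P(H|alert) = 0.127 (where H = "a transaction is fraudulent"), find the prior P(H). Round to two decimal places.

P(H) = 0.09

In odds form, posterior odds = prior odds × likelihood ratio, so prior odds = posterior odds ÷ LR.
Posterior odds = 0.127/(1−0.127) = 0.1455. LR = 0.62/0.42 = 1.4762.
Prior odds = 0.1455/1.4762 = 0.0986, so P(H) = 0.0986/(1+0.0986) ≈ 0.09.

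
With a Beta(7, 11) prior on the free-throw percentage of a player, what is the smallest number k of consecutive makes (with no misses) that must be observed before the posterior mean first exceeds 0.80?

After k makes and 0 misses the posterior is Beta(7+k, 11), with mean (7+k)/(7+11+k).
Set (7+k)/(18+k) > 0.80 and solve: k > (0.80·18 − 7)/(1 − 0.80) = 37.000.
The smallest integer exceeding 37.000 is 38.

k = 38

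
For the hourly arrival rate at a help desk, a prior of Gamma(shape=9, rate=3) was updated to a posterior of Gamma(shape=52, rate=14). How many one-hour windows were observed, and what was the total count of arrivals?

A Gamma(α, β) prior (rate parametrization) on a Poisson rate with n observations summing to S gives posterior Gamma(α+S, β+n).
Matching: Σxᵢ = 52 − 9 = 43 and n = 14 − 3 = 11.

n = 11 one-hour windows with total 43 arrivals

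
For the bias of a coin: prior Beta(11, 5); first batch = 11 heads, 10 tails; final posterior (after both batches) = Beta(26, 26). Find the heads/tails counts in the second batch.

Sequential conjugate updates are equivalent to a single update on the pooled data, so total successes = posterior α − prior α and total failures = posterior β − prior β.
Total across both batches: 26−11=15 heads, 26−5=21 tails.
Subtract the first batch: 15−11=4 heads and 21−10=11 tails.

4 heads and 11 tails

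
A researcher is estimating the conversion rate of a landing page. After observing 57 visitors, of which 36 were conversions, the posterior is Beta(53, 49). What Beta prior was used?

Beta(17, 28)

A Beta(a, b) prior with s successes and f failures in binomial data gives a Beta(a+s, b+f) posterior.
So a = 53 − 36 = 17 and b = 49 − 21 = 28.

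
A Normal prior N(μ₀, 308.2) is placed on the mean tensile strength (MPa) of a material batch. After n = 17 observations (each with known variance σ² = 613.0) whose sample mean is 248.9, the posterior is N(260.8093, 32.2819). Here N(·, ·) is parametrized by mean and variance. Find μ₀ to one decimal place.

μ₀ = 362.6

The posterior mean is a precision-weighted average: μ_n = (τ₀μ₀ + τ_data·x̄)/(τ₀+τ_data), with τ₀=1/σ₀² and τ_data=n/σ².
Here τ₀ = 1/308.2 = 0.003245 and τ_data = 17/613.0 = 0.027732, so τ_n = 0.030977.
Rearranging for μ₀: μ₀ = (μ_n·τ_n − τ_data·x̄)/τ₀ = (260.8093·0.030977 − 0.027732·248.9) / 0.003245 = 1.176595/0.003245 ≈ 362.6.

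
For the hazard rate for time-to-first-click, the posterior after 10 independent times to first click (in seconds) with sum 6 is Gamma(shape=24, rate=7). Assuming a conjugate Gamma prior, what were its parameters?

Gamma(shape=14, rate=1)

Gamma–exponential conjugacy: posterior shape = α + n, posterior rate = β + Σtᵢ.
So α = 24 − 10 = 14 and β = 7 − 6 = 1.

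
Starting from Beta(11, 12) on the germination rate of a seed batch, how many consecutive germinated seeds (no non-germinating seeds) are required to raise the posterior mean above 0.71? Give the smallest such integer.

k = 19

After k germinated seeds and 0 non-germinating seeds the posterior is Beta(11+k, 12), with mean (11+k)/(11+12+k).
Set (11+k)/(23+k) > 0.71 and solve: k > (0.71·23 − 11)/(1 − 0.71) = 18.379.
The smallest integer exceeding 18.379 is 19.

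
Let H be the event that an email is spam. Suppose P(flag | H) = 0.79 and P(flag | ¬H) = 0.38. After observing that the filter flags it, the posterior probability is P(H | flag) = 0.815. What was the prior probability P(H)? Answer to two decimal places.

Bayes' rule in odds form gives O(H|E) = O(H)·[P(E|H)/P(E|¬H)], hence O(H) = O(H|E)/LR.
Posterior odds = 0.815/(1−0.815) = 4.4054. LR = 0.79/0.38 = 2.0789.
Prior odds = 4.4054/2.0789 = 2.1191, so P(H) = 2.1191/(1+2.1191) ≈ 0.68.

P(H) = 0.68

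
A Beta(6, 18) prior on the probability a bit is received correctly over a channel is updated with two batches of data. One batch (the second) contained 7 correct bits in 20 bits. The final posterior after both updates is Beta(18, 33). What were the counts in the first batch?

5 correct bits and 2 errors

Sequential conjugate updates are equivalent to a single update on the pooled data, so total successes = posterior α − prior α and total failures = posterior β − prior β.
Total across both batches: 18−6=12 correct bits, 33−18=15 errors.
Subtract the second batch: 12−7=5 correct bits and 15−13=2 errors.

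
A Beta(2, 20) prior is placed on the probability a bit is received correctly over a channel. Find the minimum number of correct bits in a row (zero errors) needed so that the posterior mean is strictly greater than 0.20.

After k correct bits and 0 errors the posterior is Beta(2+k, 20), with mean (2+k)/(2+20+k).
Set (2+k)/(22+k) > 0.20 and solve: k > (0.20·22 − 2)/(1 − 0.20) = 3.000.
The smallest integer exceeding 3.000 is 4, and checking k=4: (6)/(26) = 0.2308 > 0.20.

k = 4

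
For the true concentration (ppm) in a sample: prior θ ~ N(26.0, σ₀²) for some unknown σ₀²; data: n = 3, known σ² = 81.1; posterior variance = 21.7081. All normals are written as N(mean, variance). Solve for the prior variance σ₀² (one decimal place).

Posterior precision equals prior precision plus data precision: 1/σ_n² = 1/σ₀² + n/σ².
So 1/σ₀² = 1/21.7081 − 3/81.1 = 0.046066 − 0.036991 = 0.009075.
Hence σ₀² = 1/0.009075 ≈ 110.2.

σ₀² = 110.2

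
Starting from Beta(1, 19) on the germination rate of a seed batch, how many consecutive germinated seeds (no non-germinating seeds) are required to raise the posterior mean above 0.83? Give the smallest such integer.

k = 92

After k germinated seeds and 0 non-germinating seeds the posterior is Beta(1+k, 19), with mean (1+k)/(1+19+k).
Set (1+k)/(20+k) > 0.83 and solve: k > (0.83·20 − 1)/(1 − 0.83) = 91.765.
The smallest integer exceeding 91.765 is 92, and checking k=92: (93)/(112) = 0.8304 > 0.83.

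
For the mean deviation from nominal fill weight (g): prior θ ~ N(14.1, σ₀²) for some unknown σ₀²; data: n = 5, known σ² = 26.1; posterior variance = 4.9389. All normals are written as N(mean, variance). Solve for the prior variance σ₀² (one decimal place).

σ₀² = 91.7

Posterior precision equals prior precision plus data precision: 1/σ_n² = 1/σ₀² + n/σ².
So 1/σ₀² = 1/4.9389 − 5/26.1 = 0.202474 − 0.191571 = 0.010903.
Hence σ₀² = 1/0.010903 ≈ 91.7.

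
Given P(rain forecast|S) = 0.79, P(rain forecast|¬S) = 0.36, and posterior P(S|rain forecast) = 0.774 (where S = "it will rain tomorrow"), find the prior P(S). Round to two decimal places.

In odds form, posterior odds = prior odds × likelihood ratio, so prior odds = posterior odds ÷ LR.
Posterior odds = 0.774/(1−0.774) = 3.4248. LR = 0.79/0.36 = 2.1944.
Prior odds = 3.4248/2.1944 = 1.5607, so P(S) = 1.5607/(1+1.5607) ≈ 0.61.

P(S) = 0.61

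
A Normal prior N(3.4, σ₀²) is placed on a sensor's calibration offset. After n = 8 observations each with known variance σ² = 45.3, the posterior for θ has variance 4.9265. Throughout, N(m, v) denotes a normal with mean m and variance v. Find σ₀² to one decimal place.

For the Normal–Normal model with known σ², precisions add: τ_n = τ₀ + n/σ².
So 1/σ₀² = 1/4.9265 − 8/45.3 = 0.202984 − 0.176600 = 0.026384.
Hence σ₀² = 1/0.026384 ≈ 37.9.

σ₀² = 37.9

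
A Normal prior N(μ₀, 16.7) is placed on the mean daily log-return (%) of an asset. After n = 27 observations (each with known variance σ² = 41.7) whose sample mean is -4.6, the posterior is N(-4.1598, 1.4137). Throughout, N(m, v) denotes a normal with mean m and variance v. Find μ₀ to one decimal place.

With known observation variance, the Normal–Normal posterior has precision τ_n = τ₀ + n/σ² and mean μ_n = (τ₀μ₀ + (n/σ²)x̄)/τ_n.
Here τ₀ = 1/16.7 = 0.059880 and τ_data = 27/41.7 = 0.647482, so τ_n = 0.707362.
Rearranging for μ₀: μ₀ = (μ_n·τ_n − τ_data·x̄)/τ₀ = (-4.1598·0.707362 − 0.647482·-4.6) / 0.059880 = 0.035933/0.059880 ≈ 0.6.

μ₀ = 0.6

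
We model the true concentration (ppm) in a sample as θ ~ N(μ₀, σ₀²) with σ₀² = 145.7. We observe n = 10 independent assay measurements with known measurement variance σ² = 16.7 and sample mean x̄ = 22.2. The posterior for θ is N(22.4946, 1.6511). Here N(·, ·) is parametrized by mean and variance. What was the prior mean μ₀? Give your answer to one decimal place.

μ₀ = 48.2

With known observation variance, the Normal–Normal posterior has precision τ_n = τ₀ + n/σ² and mean μ_n = (τ₀μ₀ + (n/σ²)x̄)/τ_n.
Here τ₀ = 1/145.7 = 0.006863 and τ_data = 10/16.7 = 0.598802, so τ_n = 0.605665.
Rearranging for μ₀: μ₀ = (μ_n·τ_n − τ_data·x̄)/τ₀ = (22.4946·0.605665 − 0.598802·22.2) / 0.006863 = 0.330788/0.006863 ≈ 48.2.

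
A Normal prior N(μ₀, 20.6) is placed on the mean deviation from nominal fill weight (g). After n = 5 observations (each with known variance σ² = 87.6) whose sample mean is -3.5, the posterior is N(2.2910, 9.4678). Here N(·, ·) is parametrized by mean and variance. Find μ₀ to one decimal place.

μ₀ = 9.1

With known observation variance, the Normal–Normal posterior has precision τ_n = τ₀ + n/σ² and mean μ_n = (τ₀μ₀ + (n/σ²)x̄)/τ_n.
Here τ₀ = 1/20.6 = 0.048544 and τ_data = 5/87.6 = 0.057078, so τ_n = 0.105622.
Rearranging for μ₀: μ₀ = (μ_n·τ_n − τ_data·x̄)/τ₀ = (2.2910·0.105622 − 0.057078·-3.5) / 0.048544 = 0.441753/0.048544 ≈ 9.1.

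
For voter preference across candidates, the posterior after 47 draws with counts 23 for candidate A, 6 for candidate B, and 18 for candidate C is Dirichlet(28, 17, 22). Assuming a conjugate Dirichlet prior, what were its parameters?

Dirichlet(5, 11, 4)

For a Dirichlet(α) prior with multinomial counts c, the posterior is Dirichlet(α + c) componentwise.
Subtract each count from the matching posterior parameter: 28−23=5, 17−6=11, 22−18=4.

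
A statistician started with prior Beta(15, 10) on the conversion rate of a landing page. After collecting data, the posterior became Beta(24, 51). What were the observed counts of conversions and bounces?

9 conversions and 41 bounces

A Beta(α, β) prior with s successes and f failures in binomial data gives a Beta(α+s, β+f) posterior.
Match parameters: s=24−15=9, f=51−10=41.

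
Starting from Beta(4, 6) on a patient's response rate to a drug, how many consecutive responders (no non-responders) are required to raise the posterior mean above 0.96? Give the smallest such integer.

k = 141

After k responders and 0 non-responders the posterior is Beta(4+k, 6), with mean (4+k)/(4+6+k).
Set (4+k)/(10+k) > 0.96 and solve: k > (0.96·10 − 4)/(1 − 0.96) = 140.000.
The smallest integer exceeding 140.000 is 141.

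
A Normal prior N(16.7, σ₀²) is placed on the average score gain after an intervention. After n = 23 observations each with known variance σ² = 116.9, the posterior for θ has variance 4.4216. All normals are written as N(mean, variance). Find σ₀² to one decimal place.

For the Normal–Normal model with known σ², precisions add: τ_n = τ₀ + n/σ².
So 1/σ₀² = 1/4.4216 − 23/116.9 = 0.226162 − 0.196749 = 0.029413.
Hence σ₀² = 1/0.029413 ≈ 34.0.

σ₀² = 34.0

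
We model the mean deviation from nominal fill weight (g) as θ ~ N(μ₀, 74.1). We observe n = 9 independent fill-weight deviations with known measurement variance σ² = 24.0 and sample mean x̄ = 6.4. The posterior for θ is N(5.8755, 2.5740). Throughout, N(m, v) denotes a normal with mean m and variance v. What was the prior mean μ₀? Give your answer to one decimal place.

μ₀ = -8.7

With known observation variance, the Normal–Normal posterior has precision τ_n = τ₀ + n/σ² and mean μ_n = (τ₀μ₀ + (n/σ²)x̄)/τ_n.
Here τ₀ = 1/74.1 = 0.013495 and τ_data = 9/24.0 = 0.375000, so τ_n = 0.388495.
Rearranging for μ₀: μ₀ = (μ_n·τ_n − τ_data·x̄)/τ₀ = (5.8755·0.388495 − 0.375000·6.4) / 0.013495 = -0.117398/0.013495 ≈ -8.7.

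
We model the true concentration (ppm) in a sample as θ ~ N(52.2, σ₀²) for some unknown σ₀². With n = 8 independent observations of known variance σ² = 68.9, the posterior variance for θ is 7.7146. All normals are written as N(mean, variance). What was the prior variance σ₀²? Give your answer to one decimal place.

Posterior precision equals prior precision plus data precision: 1/σ_n² = 1/σ₀² + n/σ².
So 1/σ₀² = 1/7.7146 − 8/68.9 = 0.129624 − 0.116110 = 0.013514.
Hence σ₀² = 1/0.013514 ≈ 74.0.

σ₀² = 74.0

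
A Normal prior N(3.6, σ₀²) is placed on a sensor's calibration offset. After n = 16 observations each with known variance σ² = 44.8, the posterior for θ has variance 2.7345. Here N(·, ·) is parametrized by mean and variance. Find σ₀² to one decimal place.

σ₀² = 116.9

For the Normal–Normal model with known σ², precisions add: τ_n = τ₀ + n/σ².
So 1/σ₀² = 1/2.7345 − 16/44.8 = 0.365698 − 0.357143 = 0.008555.
Hence σ₀² = 1/0.008555 ≈ 116.9.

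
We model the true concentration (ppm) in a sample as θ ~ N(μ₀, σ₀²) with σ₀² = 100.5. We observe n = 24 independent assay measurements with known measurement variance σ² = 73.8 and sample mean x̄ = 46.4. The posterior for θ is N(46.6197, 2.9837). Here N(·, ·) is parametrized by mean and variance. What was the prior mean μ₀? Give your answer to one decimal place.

With known observation variance, the Normal–Normal posterior has precision τ_n = τ₀ + n/σ² and mean μ_n = (τ₀μ₀ + (n/σ²)x̄)/τ_n.
Here τ₀ = 1/100.5 = 0.009950 and τ_data = 24/73.8 = 0.325203, so τ_n = 0.335153.
Rearranging for μ₀: μ₀ = (μ_n·τ_n − τ_data·x̄)/τ₀ = (46.6197·0.335153 − 0.325203·46.4) / 0.009950 = 0.535313/0.009950 ≈ 53.8.

μ₀ = 53.8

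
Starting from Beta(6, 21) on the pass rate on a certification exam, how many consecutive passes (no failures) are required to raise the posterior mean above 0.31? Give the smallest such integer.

k = 4

After k passes and 0 failures the posterior is Beta(6+k, 21), with mean (6+k)/(6+21+k).
Set (6+k)/(27+k) > 0.31 and solve: k > (0.31·27 − 6)/(1 − 0.31) = 3.435.
The smallest integer exceeding 3.435 is 4, and checking k=4: (10)/(31) = 0.3226 > 0.31.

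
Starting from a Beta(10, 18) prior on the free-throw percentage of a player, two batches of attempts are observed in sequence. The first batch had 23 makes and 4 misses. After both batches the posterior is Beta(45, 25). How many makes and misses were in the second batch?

Sequential conjugate updates are equivalent to a single update on the pooled data, so total successes = posterior α − prior α and total failures = posterior β − prior β.
Total across both batches: 45−10=35 makes, 25−18=7 misses.
Subtract the first batch: 35−23=12 makes and 7−4=3 misses.

12 makes and 3 misses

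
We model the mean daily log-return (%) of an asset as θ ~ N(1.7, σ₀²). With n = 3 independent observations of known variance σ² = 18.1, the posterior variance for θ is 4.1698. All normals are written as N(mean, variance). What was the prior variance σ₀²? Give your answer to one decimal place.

Posterior precision equals prior precision plus data precision: 1/σ_n² = 1/σ₀² + n/σ².
So 1/σ₀² = 1/4.1698 − 3/18.1 = 0.239820 − 0.165746 = 0.074074.
Hence σ₀² = 1/0.074074 ≈ 13.5.

σ₀² = 13.5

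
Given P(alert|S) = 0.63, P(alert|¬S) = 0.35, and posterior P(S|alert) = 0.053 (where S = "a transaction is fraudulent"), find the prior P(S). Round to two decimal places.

P(S) = 0.03

Bayes' rule in odds form gives O(S|E) = O(S)·[P(E|S)/P(E|¬S)], hence O(S) = O(S|E)/LR.
Posterior odds = 0.053/(1−0.053) = 0.0560. LR = 0.63/0.35 = 1.8000.
Prior odds = 0.0560/1.8000 = 0.0311, so P(S) = 0.0311/(1+0.0311) ≈ 0.03.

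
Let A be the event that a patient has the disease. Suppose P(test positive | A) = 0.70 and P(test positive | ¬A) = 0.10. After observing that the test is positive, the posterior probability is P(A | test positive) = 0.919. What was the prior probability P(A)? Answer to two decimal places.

Bayes' rule in odds form gives O(A|E) = O(A)·[P(E|A)/P(E|¬A)], hence O(A) = O(A|E)/LR.
Posterior odds = 0.919/(1−0.919) = 11.3457. LR = 0.70/0.10 = 7.0000.
Prior odds = 11.3457/7.0000 = 1.6208, so P(A) = 1.6208/(1+1.6208) ≈ 0.62.

P(A) = 0.62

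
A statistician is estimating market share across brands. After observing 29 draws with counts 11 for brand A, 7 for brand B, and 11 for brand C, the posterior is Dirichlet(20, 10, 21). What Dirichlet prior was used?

Dirichlet(9, 3, 10)

For a Dirichlet(α) prior with multinomial counts c, the posterior is Dirichlet(α + c) componentwise.
Subtract each count from the matching posterior parameter: 20−11=9, 10−7=3, 21−11=10.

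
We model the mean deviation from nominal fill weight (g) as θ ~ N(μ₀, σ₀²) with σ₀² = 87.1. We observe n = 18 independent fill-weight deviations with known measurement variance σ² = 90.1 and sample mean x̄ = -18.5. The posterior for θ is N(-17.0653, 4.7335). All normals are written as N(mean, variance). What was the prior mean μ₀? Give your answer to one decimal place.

With known observation variance, the Normal–Normal posterior has precision τ_n = τ₀ + n/σ² and mean μ_n = (τ₀μ₀ + (n/σ²)x̄)/τ_n.
Here τ₀ = 1/87.1 = 0.011481 and τ_data = 18/90.1 = 0.199778, so τ_n = 0.211259.
Rearranging for μ₀: μ₀ = (μ_n·τ_n − τ_data·x̄)/τ₀ = (-17.0653·0.211259 − 0.199778·-18.5) / 0.011481 = 0.090695/0.011481 ≈ 7.9.

μ₀ = 7.9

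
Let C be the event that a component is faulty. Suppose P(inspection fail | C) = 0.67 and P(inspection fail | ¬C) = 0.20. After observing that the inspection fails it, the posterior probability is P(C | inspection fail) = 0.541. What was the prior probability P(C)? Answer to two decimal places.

P(C) = 0.26

In odds form, posterior odds = prior odds × likelihood ratio, so prior odds = posterior odds ÷ LR.
Posterior odds = 0.541/(1−0.541) = 1.1786. LR = 0.67/0.20 = 3.3500.
Prior odds = 1.1786/3.3500 = 0.3518, so P(C) = 0.3518/(1+0.3518) ≈ 0.26.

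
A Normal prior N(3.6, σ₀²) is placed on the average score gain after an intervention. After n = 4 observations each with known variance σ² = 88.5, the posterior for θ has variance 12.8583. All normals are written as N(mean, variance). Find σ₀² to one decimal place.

For the Normal–Normal model with known σ², precisions add: τ_n = τ₀ + n/σ².
So 1/σ₀² = 1/12.8583 − 4/88.5 = 0.077771 − 0.045198 = 0.032573.
Hence σ₀² = 1/0.032573 ≈ 30.7.

σ₀² = 30.7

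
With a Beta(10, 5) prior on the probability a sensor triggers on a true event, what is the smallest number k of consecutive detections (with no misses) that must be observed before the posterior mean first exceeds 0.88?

After k detections and 0 misses the posterior is Beta(10+k, 5), with mean (10+k)/(10+5+k).
Set (10+k)/(15+k) > 0.88 and solve: k > (0.88·15 − 10)/(1 − 0.88) = 26.667.
The smallest integer exceeding 26.667 is 27, and checking k=27: (37)/(42) = 0.8810 > 0.88.

k = 27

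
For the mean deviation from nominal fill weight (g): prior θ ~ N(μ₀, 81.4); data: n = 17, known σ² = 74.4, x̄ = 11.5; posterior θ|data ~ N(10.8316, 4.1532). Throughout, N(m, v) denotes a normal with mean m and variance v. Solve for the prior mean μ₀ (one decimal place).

The posterior mean is a precision-weighted average: μ_n = (τ₀μ₀ + τ_data·x̄)/(τ₀+τ_data), with τ₀=1/σ₀² and τ_data=n/σ².
Here τ₀ = 1/81.4 = 0.012285 and τ_data = 17/74.4 = 0.228495, so τ_n = 0.240780.
Rearranging for μ₀: μ₀ = (μ_n·τ_n − τ_data·x̄)/τ₀ = (10.8316·0.240780 − 0.228495·11.5) / 0.012285 = -0.019660/0.012285 ≈ -1.6.

μ₀ = -1.6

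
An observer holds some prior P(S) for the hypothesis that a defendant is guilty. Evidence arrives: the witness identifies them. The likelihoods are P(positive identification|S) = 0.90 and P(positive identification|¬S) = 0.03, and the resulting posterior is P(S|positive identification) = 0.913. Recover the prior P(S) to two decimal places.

P(S) = 0.26

In odds form, posterior odds = prior odds × likelihood ratio, so prior odds = posterior odds ÷ LR.
Posterior odds = 0.913/(1−0.913) = 10.4943. LR = 0.90/0.03 = 30.0000.
Prior odds = 10.4943/30.0000 = 0.3498, so P(S) = 0.3498/(1+0.3498) ≈ 0.26.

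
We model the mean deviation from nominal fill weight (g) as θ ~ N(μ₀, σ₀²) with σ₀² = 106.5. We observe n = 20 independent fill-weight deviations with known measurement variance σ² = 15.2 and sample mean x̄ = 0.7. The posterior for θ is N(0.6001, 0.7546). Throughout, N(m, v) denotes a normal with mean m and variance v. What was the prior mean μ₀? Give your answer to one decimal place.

μ₀ = -13.4

The posterior mean is a precision-weighted average: μ_n = (τ₀μ₀ + τ_data·x̄)/(τ₀+τ_data), with τ₀=1/σ₀² and τ_data=n/σ².
Here τ₀ = 1/106.5 = 0.009390 and τ_data = 20/15.2 = 1.315789, so τ_n = 1.325179.
Rearranging for μ₀: μ₀ = (μ_n·τ_n − τ_data·x̄)/τ₀ = (0.6001·1.325179 − 1.315789·0.7) / 0.009390 = -0.125812/0.009390 ≈ -13.4.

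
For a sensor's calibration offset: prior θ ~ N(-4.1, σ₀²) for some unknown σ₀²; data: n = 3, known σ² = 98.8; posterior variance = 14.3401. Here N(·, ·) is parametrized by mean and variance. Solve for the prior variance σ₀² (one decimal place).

σ₀² = 25.4

For the Normal–Normal model with known σ², precisions add: τ_n = τ₀ + n/σ².
So 1/σ₀² = 1/14.3401 − 3/98.8 = 0.069735 − 0.030364 = 0.039371.
Hence σ₀² = 1/0.039371 ≈ 25.4.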